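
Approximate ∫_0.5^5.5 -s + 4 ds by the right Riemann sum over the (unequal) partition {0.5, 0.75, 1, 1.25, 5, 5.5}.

Subinterval widths: 0.25, 0.25, 0.25, 3.75, 0.5.
Right endpoints: 0.75, 1, 1.25, 5, 5.5.
f(0.75) = 3.25, f(1) = 3, f(1.25) = 2.75, f(5) = -1, f(5.5) = -1.5.
Sum = Σ Δs_i · f(s_i).
Sum = -2.25.

-2.25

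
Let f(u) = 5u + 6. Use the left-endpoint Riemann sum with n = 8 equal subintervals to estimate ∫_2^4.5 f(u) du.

53.671875

Δu = (4.5 − 2)/8 = 0.3125.
Left endpoints: 2, 2.3125, 2.625, 2.9375, 3.25, 3.5625, 3.875, 4.1875.
f(2) = 16, f(2.3125) = 17.5625, f(2.625) = 19.125, f(2.9375) = 20.6875, f(3.25) = 22.25, f(3.5625) = 23.8125, f(3.875) = 25.375, f(4.1875) = 26.9375.
Sum = Δu · [f(2) + f(2.3125) + f(2.625) + ...].
Sum = 53.671875.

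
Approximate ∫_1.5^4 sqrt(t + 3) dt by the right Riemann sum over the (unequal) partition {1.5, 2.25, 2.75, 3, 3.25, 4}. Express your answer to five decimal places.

6.13911

Subinterval widths: 0.75, 0.5, 0.25, 0.25, 0.75.
Right endpoints: 2.25, 2.75, 3, 3.25, 4.
f(2.25) ≈ 2.29129, f(2.75) ≈ 2.39792, f(3) ≈ 2.44949, f(3.25) ≈ 2.50000, f(4) ≈ 2.64575.
Sum = Σ Δt_i · f(t_i).
Sum ≈ 6.13911.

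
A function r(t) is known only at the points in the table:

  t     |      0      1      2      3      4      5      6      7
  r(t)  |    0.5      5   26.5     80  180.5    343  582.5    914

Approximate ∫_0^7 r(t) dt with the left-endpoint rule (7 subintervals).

Δt = 1.
Sum = 1·[0.5 + 5 + 26.5 + 80 + 180.5 + 343 + 582.5] = 1218.

1218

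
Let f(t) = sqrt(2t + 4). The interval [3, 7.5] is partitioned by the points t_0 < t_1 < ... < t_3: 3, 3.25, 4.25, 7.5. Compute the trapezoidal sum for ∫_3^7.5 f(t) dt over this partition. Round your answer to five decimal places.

17.01674

Subinterval widths: 0.25, 1, 3.25.
f(3) ≈ 3.16228, f(3.25) ≈ 3.24037, f(4.25) ≈ 3.53553, f(7.5) ≈ 4.35890.
On each subinterval the trapezoid contributes (Δt_i/2)·[f(t_{i-1}) + f(t_i)].
Sum ≈ 17.01674.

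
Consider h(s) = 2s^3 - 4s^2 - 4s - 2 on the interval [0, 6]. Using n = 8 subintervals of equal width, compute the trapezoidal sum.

283.875

Δs = (6 − 0)/8 = 0.75.
h(0) = -2, h(0.75) = -6.40625, h(1.5) = -10.25, h(2.25) = -8.46875, h(3) = 4, h(3.75) = 32.21875, h(4.5) = 81.25, h(5.25) = 156.15625, h(6) = 262.
T_8 = (Δs/2)·[h(s_0) + 2h(s_1) + ... + 2h(s_{7}) + h(s_8)].
Sum = 283.875.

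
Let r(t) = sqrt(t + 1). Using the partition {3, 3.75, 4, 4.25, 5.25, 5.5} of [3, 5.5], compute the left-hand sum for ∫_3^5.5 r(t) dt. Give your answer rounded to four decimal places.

Subinterval widths: 0.75, 0.25, 0.25, 1, 0.25.
Left endpoints: 3, 3.75, 4, 4.25, 5.25.
r(3) ≈ 2.0000, r(3.75) ≈ 2.1794, r(4) ≈ 2.2361, r(4.25) ≈ 2.2913, r(5.25) ≈ 2.5000.
Sum = Σ Δt_i · r(t_i).
Sum ≈ 5.5202.

5.5202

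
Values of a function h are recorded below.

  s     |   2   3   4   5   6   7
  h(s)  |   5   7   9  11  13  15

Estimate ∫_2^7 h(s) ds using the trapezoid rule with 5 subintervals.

50

Δs = 1.
T_5 = (1/2)·[5 + 2·7 + 2·9 + 2·11 + 2·13 + 15] = 50.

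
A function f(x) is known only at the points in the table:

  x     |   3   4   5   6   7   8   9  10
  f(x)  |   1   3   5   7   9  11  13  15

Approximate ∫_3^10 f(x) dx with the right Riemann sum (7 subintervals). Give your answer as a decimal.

63

Δx = 1.
Sum = 1·[3 + 5 + 7 + 9 + 11 + 13 + 15] = 63.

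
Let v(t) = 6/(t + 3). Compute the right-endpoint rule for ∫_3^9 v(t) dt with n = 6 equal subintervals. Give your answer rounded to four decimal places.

Δt = (9 − 3)/6 = 1.
Right endpoints: 4, 5, 6, 7, 8, 9.
v(4) = 6/7, v(5) = 0.75, v(6) = 2/3, v(7) = 0.6, v(8) = 6/11, v(9) = 0.5.
Sum = Δt · [v(4) + v(5) + v(6) + ...].
Sum ≈ 3.9193.

3.9193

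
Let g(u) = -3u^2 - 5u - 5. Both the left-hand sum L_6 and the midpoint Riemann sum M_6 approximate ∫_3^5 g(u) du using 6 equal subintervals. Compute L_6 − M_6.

9.5

L_6 ≈ -138.444444.
M_6 ≈ -147.944444.
L_6 − M_6 = 9.5.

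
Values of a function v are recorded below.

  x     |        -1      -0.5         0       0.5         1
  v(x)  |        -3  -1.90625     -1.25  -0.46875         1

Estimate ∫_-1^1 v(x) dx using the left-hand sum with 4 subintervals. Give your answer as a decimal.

Δx = 0.5.
Sum = 0.5·[(-3) + (-1.90625) + (-1.25) + (-0.46875)] = -3.3125.

-3.3125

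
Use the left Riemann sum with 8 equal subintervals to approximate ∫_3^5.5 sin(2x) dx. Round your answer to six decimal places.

Δx = (5.5 − 3)/8 = 0.3125.
Left endpoints: 3, 3.3125, 3.625, 3.9375, 4.25, 4.5625, 4.875, 5.1875.
f(3) ≈ -0.279415, f(3.3125) ≈ 0.335197, f(3.625) ≈ 0.823081, f(3.9375) ≈ 0.999779, f(4.25) ≈ 0.798487, f(4.5625) ≈ 0.295308, f(4.875) ≈ -0.319519, f(5.1875) ≈ -0.813545.
Sum = Δx · [f(3) + f(3.3125) + f(3.625) + ...].
Sum ≈ 0.574804.

0.574804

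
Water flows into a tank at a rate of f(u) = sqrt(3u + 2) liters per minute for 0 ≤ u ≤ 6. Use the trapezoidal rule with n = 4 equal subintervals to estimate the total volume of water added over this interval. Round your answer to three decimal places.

Δu = (6 − 0)/4 = 1.5.
f(0) ≈ 1.414, f(1.5) ≈ 2.550, f(3) ≈ 3.317, f(4.5) ≈ 3.937, f(6) ≈ 4.472.
T_4 = (Δu/2)·[f(u_0) + 2f(u_1) + 2f(u_2) + 2f(u_3) + f(u_4)].
Sum ≈ 19.119.

19.119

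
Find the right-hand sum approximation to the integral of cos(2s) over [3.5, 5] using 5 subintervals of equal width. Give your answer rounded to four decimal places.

Δs = (5 − 3.5)/5 = 0.3.
Right endpoints: 3.8, 4.1, 4.4, 4.7, 5.
f(3.8) ≈ 0.2513, f(4.1) ≈ -0.3392, f(4.4) ≈ -0.8111, f(4.7) ≈ -0.9997, f(5) ≈ -0.8391.
Sum = Δs · [f(3.8) + f(4.1) + f(4.4) + f(4.7) + f(5)].
Sum ≈ -0.8213.

-0.8213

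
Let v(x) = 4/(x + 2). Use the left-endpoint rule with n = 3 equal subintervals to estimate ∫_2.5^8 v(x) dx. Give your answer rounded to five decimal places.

Δx = (8 − 2.5)/3 = 11/6.
Left endpoints: 2.5, 13/3, 37/6.
v(2.5) = 8/9, v(13/3) = 12/19, v(37/6) = 24/49.
Sum = Δx · [v(2.5) + v(13/3) + v(37/6)].
Sum ≈ 3.68548.

3.68548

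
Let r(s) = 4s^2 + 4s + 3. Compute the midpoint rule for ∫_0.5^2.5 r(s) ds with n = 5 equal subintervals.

Δs = (2.5 − 0.5)/5 = 0.4.
Midpoints: 0.7, 1.1, 1.5, 1.9, 2.3.
r(0.7) = 7.76, r(1.1) = 12.24, r(1.5) = 18, r(1.9) = 25.04, r(2.3) = 33.36.
Sum = Δs · [r(0.7) + r(1.1) + r(1.5) + r(1.9) + r(2.3)].
Sum = 38.56.

38.56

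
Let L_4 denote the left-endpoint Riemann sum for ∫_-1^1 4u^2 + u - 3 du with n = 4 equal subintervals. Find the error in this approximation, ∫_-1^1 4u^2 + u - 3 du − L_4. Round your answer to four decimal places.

0.1667

Exact integral: ∫_-1^1 f(u) du ≈ -3.333333.
L_4 = -3.5.
Error ≈ -3.333333 − (-3.5) ≈ 0.1667.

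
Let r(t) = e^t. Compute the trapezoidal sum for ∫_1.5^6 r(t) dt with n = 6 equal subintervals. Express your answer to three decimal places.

Δt = (6 − 1.5)/6 = 0.75.
r(1.5) ≈ 4.482, r(2.25) ≈ 9.488, r(3) ≈ 20.086, r(3.75) ≈ 42.521, r(4.5) ≈ 90.017, r(5.25) ≈ 190.566, r(6) ≈ 403.429.
T_6 = (Δt/2)·[r(t_0) + 2r(t_1) + ... + 2r(t_{5}) + r(t_6)].
Sum ≈ 417.475.

417.475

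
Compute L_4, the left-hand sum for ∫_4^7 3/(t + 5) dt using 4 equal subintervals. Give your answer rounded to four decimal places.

Δt = (7 − 4)/4 = 0.75.
Left endpoints: 4, 4.75, 5.5, 6.25.
f(4) = 1/3, f(4.75) = 4/13, f(5.5) = 2/7, f(6.25) = 4/15.
Sum = Δt · [f(4) + f(4.75) + f(5.5) + f(6.25)].
Sum ≈ 0.8951.

0.8951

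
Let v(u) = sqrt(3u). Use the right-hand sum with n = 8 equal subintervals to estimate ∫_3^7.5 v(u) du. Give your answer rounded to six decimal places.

Δu = (7.5 − 3)/8 = 0.5625.
Right endpoints: 3.5625, 4.125, 4.6875, 5.25, 5.8125, 6.375, 6.9375, 7.5.
v(3.5625) ≈ 3.269174, v(4.125) ≈ 3.517812, v(4.6875) ≈ 3.750000, v(5.25) ≈ 3.968627, v(5.8125) ≈ 4.175823, v(6.375) ≈ 4.373214, v(6.9375) ≈ 4.562072, v(7.5) ≈ 4.743416.
Sum = Δu · [v(3.5625) + v(4.125) + v(4.6875) + ...].
Sum ≈ 18.202578.

18.202578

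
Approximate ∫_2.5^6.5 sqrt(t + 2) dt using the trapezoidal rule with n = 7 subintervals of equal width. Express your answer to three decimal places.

10.155

Δt = (6.5 − 2.5)/7 = 4/7.
f(2.5) ≈ 2.121, f(43/14) ≈ 2.252, f(51/14) ≈ 2.375, f(59/14) ≈ 2.493, f(67/14) ≈ 2.605, f(75/14) ≈ 2.712, f(83/14) ≈ 2.816, f(6.5) ≈ 2.915.
T_7 = (Δt/2)·[f(t_0) + 2f(t_1) + ... + 2f(t_{6}) + f(t_7)].
Sum ≈ 10.155.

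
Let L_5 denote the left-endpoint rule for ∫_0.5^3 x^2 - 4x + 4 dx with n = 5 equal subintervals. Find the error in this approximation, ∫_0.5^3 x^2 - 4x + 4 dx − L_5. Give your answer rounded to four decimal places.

Exact integral: ∫_0.5^3 f(x) dx ≈ 1.458333.
L_5 = 1.875.
Error ≈ 1.458333 − 1.875 ≈ -0.4167.

-0.4167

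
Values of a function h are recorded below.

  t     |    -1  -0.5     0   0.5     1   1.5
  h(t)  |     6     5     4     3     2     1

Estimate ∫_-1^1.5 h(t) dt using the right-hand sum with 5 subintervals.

7.5

Δt = 0.5.
Sum = 0.5·[5 + 4 + 3 + 2 + 1] = 7.5.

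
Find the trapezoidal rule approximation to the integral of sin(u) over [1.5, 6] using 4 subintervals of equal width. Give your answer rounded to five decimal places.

Δu = (6 − 1.5)/4 = 1.125.
f(1.5) ≈ 0.99749, f(2.625) ≈ 0.49392, f(3.75) ≈ -0.57156, f(4.875) ≈ -0.98681, f(6) ≈ -0.27942.
T_4 = (Δu/2)·[f(u_0) + 2f(u_1) + 2f(u_2) + 2f(u_3) + f(u_4)].
Sum ≈ -0.79359.

-0.79359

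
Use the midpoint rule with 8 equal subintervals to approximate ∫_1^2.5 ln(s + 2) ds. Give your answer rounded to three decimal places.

Δs = (2.5 − 1)/8 = 0.1875.
Midpoints: 1.09375, 1.28125, 1.46875, 1.65625, 1.84375, 2.03125, 2.21875, 2.40625.
f(1.09375) ≈ 1.129, f(1.28125) ≈ 1.188, f(1.46875) ≈ 1.244, f(1.65625) ≈ 1.296, f(1.84375) ≈ 1.346, f(2.03125) ≈ 1.394, f(2.21875) ≈ 1.440, f(2.40625) ≈ 1.483.
Sum = Δs · [f(1.09375) + f(1.28125) + f(1.46875) + ...].
Sum ≈ 1.973.

1.973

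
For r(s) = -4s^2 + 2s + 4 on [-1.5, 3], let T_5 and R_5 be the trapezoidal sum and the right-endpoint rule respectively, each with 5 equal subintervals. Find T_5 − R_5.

T_5 = -18.18.
R_5 = -26.28.
T_5 − R_5 = 8.1.

8.1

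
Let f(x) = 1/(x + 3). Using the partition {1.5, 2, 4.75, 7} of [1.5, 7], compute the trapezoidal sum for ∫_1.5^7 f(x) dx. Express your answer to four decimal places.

Subinterval widths: 0.5, 2.75, 2.25.
f(1.5) = 2/9, f(2) = 0.2, f(4.75) = 4/31, f(7) = 0.1.
On each subinterval the trapezoid contributes (Δx_i/2)·[f(x_{i-1}) + f(x_i)].
Sum ≈ 0.8156.

0.8156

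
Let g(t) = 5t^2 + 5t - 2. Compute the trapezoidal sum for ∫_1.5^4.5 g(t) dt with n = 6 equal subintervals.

Δt = (4.5 − 1.5)/6 = 0.5.
g(1.5) = 16.75, g(2) = 28, g(2.5) = 41.75, g(3) = 58, g(3.5) = 76.75, g(4) = 98, g(4.5) = 121.75.
T_6 = (Δt/2)·[g(t_0) + 2g(t_1) + ... + 2g(t_{5}) + g(t_6)].
Sum = 185.875.

185.875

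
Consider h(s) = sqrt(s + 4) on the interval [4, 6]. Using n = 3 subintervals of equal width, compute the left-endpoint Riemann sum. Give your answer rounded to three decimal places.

Δs = (6 − 4)/3 = 2/3.
Left endpoints: 4, 14/3, 16/3.
h(4) ≈ 2.828, h(14/3) ≈ 2.944, h(16/3) ≈ 3.055.
Sum = Δs · [h(4) + h(14/3) + h(16/3)].
Sum ≈ 5.885.

5.885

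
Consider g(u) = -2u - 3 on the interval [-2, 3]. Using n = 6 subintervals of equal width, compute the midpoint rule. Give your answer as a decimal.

Δu = (3 − (-2))/6 = 5/6.
Midpoints: -19/12, -0.75, 1/12, 11/12, 1.75, 31/12.
g(-19/12) = 1/6, g(-0.75) = -1.5, g(1/12) = -19/6, g(11/12) = -29/6, g(1.75) = -6.5, g(31/12) = -49/6.
Sum = Δu · [g(-19/12) + g(-0.75) + g(1/12) + ...].
Sum = -20.

-20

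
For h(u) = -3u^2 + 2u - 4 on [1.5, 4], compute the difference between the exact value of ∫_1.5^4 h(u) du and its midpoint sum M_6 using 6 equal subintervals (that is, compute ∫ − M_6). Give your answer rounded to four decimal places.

-0.1085

Exact integral: ∫_1.5^4 h(u) du = -56.875.
M_6 ≈ -56.766493.
Error ≈ -56.875 − (-56.766493) ≈ -0.1085.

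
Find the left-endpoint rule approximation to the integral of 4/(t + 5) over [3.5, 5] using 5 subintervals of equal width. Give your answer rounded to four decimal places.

0.6608

Δt = (5 − 3.5)/5 = 0.3.
Left endpoints: 3.5, 3.8, 4.1, 4.4, 4.7.
f(3.5) = 8/17, f(3.8) = 5/11, f(4.1) = 40/91, f(4.4) = 20/47, f(4.7) = 40/97.
Sum = Δt · [f(3.5) + f(3.8) + f(4.1) + f(4.4) + f(4.7)].
Sum ≈ 0.6608.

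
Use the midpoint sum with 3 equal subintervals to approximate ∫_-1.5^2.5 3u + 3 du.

Δu = (2.5 − (-1.5))/3 = 4/3.
Midpoints: -5/6, 0.5, 11/6.
f(-5/6) = 0.5, f(0.5) = 4.5, f(11/6) = 8.5.
Sum = Δu · [f(-5/6) + f(0.5) + f(11/6)].
Sum = 18.

18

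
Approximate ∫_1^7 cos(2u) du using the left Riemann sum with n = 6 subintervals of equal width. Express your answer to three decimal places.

Δu = (7 − 1)/6 = 1.
Left endpoints: 1, 2, 3, 4, 5, 6.
f(1) ≈ -0.416, f(2) ≈ -0.654, f(3) ≈ 0.960, f(4) ≈ -0.146, f(5) ≈ -0.839, f(6) ≈ 0.844.
Sum = Δu · [f(1) + f(2) + f(3) + ...].
Sum ≈ -0.250.

-0.250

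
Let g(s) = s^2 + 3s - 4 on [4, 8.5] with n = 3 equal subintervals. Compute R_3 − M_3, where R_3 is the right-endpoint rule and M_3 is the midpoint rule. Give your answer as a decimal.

54.84375

R_3 = 303.75.
M_3 = 248.90625.
R_3 − M_3 = 54.84375.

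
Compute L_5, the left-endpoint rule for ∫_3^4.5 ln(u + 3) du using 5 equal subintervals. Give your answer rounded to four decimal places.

2.8275

Δu = (4.5 − 3)/5 = 0.3.
Left endpoints: 3, 3.3, 3.6, 3.9, 4.2.
f(3) ≈ 1.7918, f(3.3) ≈ 1.8405, f(3.6) ≈ 1.8871, f(3.9) ≈ 1.9315, f(4.2) ≈ 1.9741.
Sum = Δu · [f(3) + f(3.3) + f(3.6) + f(3.9) + f(4.2)].
Sum ≈ 2.8275.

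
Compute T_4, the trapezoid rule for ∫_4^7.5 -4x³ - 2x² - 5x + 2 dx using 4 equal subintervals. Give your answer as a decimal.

-3271.98046875

Δx = (7.5 − 4)/4 = 0.875.
f(4) = -306, f(4.875) = -533.3359375, f(5.75) = -853.3125, f(6.625) = -1282.0078125, f(7.5) = -1835.5.
T_4 = (Δx/2)·[f(x_0) + 2f(x_1) + 2f(x_2) + 2f(x_3) + f(x_4)].
Sum = -3271.98046875.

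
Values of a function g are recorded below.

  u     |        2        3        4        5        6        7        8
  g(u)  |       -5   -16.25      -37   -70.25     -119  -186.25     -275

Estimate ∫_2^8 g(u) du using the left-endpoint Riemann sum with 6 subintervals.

Δu = 1.
Sum = 1·[(-5) + (-16.25) + (-37) + (-70.25) + (-119) + (-186.25)] = -433.75.

-433.75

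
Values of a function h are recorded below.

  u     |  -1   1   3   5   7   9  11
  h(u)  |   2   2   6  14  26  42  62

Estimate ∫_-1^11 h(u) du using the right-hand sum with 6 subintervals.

304

Δu = 2.
Sum = 2·[2 + 6 + 14 + 26 + 42 + 62] = 304.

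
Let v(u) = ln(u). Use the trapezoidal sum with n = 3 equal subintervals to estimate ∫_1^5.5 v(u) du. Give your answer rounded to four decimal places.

Δu = (5.5 − 1)/3 = 1.5.
v(1) ≈ 0.0000, v(2.5) ≈ 0.9163, v(4) ≈ 1.3863, v(5.5) ≈ 1.7047.
T_3 = (Δu/2)·[v(u_0) + 2v(u_1) + 2v(u_2) + v(u_3)].
Sum ≈ 4.7324.

4.7324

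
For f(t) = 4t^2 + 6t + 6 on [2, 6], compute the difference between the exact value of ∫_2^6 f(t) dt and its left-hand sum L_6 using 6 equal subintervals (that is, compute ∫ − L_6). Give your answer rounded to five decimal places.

49.48148

Exact integral: ∫_2^6 f(t) dt ≈ 397.3333333.
L_6 ≈ 347.8518519.
Error ≈ 397.3333333 − 347.8518519 ≈ 49.48148.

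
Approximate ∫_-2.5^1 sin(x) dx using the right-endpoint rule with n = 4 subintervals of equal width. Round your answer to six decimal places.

Δx = (1 − (-2.5))/4 = 0.875.
Right endpoints: -1.625, -0.75, 0.125, 1.
f(-1.625) ≈ -0.998531, f(-0.75) ≈ -0.681639, f(0.125) ≈ 0.124675, f(1) ≈ 0.841471.
Sum = Δx · [f(-1.625) + f(-0.75) + f(0.125) + f(1)].
Sum ≈ -0.624771.

-0.624771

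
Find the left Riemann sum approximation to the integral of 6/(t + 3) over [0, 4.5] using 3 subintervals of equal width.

Δt = (4.5 − 0)/3 = 1.5.
Left endpoints: 0, 1.5, 3.
f(0) = 2, f(1.5) = 4/3, f(3) = 1.
Sum = Δt · [f(0) + f(1.5) + f(3)].
Sum = 6.5.

6.5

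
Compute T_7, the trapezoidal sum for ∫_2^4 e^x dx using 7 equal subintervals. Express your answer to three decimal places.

Δx = (4 − 2)/7 = 2/7.
f(2) ≈ 7.389, f(16/7) ≈ 9.833, f(18/7) ≈ 13.085, f(20/7) ≈ 17.412, f(22/7) ≈ 23.170, f(24/7) ≈ 30.833, f(26/7) ≈ 41.029, f(4) ≈ 54.598.
T_7 = (Δx/2)·[f(x_0) + 2f(x_1) + ... + 2f(x_{6}) + f(x_7)].
Sum ≈ 47.530.

47.530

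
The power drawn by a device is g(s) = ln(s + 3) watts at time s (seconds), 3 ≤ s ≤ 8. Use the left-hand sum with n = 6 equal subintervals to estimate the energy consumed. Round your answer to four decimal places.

10.3694

Δs = (8 − 3)/6 = 5/6.
Left endpoints: 3, 23/6, 14/3, 5.5, 19/3, 43/6.
g(3) ≈ 1.7918, g(23/6) ≈ 1.9218, g(14/3) ≈ 2.0369, g(5.5) ≈ 2.1401, g(19/3) ≈ 2.2336, g(43/6) ≈ 2.3191.
Sum = Δs · [g(3) + g(23/6) + g(14/3) + ...].
Sum ≈ 10.3694.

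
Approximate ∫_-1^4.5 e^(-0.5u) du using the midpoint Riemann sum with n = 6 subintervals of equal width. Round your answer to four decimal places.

Δu = (4.5 − (-1))/6 = 11/12.
Midpoints: -13/24, 0.375, 31/24, 53/24, 3.125, 97/24.
f(-13/24) ≈ 1.3111, f(0.375) ≈ 0.8290, f(31/24) ≈ 0.5242, f(53/24) ≈ 0.3315, f(3.125) ≈ 0.2096, f(97/24) ≈ 0.1325.
Sum = Δu · [f(-13/24) + f(0.375) + f(31/24) + ...].
Sum ≈ 3.0598.

3.0598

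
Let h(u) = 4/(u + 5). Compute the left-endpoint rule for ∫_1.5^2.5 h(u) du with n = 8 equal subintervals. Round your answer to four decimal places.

Δu = (2.5 − 1.5)/8 = 0.125.
Left endpoints: 1.5, 1.625, 1.75, 1.875, 2, 2.125, 2.25, 2.375.
h(1.5) = 8/13, h(1.625) = 32/53, h(1.75) = 16/27, h(1.875) = 32/55, h(2) = 4/7, h(2.125) = 32/57, h(2.25) = 16/29, h(2.375) = 32/59.
Sum = Δu · [h(1.5) + h(1.625) + h(1.75) + ...].
Sum ≈ 0.5776.

0.5776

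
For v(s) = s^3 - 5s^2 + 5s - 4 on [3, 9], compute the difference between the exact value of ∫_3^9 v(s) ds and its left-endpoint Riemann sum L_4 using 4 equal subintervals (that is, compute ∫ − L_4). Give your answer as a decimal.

249.75

Exact integral: ∫_3^9 v(s) ds = 606.
L_4 = 356.25.
Error = 606 − 356.25 = 249.75.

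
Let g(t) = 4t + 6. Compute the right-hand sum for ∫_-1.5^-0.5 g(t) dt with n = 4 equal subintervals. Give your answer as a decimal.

Δt = (-0.5 − (-1.5))/4 = 0.25.
Right endpoints: -1.25, -1, -0.75, -0.5.
g(-1.25) = 1, g(-1) = 2, g(-0.75) = 3, g(-0.5) = 4.
Sum = Δt · [g(-1.25) + g(-1) + g(-0.75) + g(-0.5)].
Sum = 2.5.

2.5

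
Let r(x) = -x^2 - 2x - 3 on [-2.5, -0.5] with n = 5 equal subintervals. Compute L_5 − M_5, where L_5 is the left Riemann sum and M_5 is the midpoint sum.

-0.48

L_5 = -5.62.
M_5 = -5.14.
L_5 − M_5 = -0.48.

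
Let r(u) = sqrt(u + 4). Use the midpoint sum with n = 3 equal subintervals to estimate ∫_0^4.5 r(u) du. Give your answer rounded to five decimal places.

Δu = (4.5 − 0)/3 = 1.5.
Midpoints: 0.75, 2.25, 3.75.
r(0.75) ≈ 2.17945, r(2.25) ≈ 2.50000, r(3.75) ≈ 2.78388.
Sum = Δu · [r(0.75) + r(2.25) + r(3.75)].
Sum ≈ 11.19500.

11.19500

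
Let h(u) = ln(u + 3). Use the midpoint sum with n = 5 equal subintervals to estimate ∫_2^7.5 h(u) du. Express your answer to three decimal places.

Δu = (7.5 − 2)/5 = 1.1.
Midpoints: 2.55, 3.65, 4.75, 5.85, 6.95.
h(2.55) ≈ 1.714, h(3.65) ≈ 1.895, h(4.75) ≈ 2.048, h(5.85) ≈ 2.180, h(6.95) ≈ 2.298.
Sum = Δu · [h(2.55) + h(3.65) + h(4.75) + h(5.85) + h(6.95)].
Sum ≈ 11.148.

11.148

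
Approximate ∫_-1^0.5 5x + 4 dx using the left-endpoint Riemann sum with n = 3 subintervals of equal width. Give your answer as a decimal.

2.25

Δx = (0.5 − (-1))/3 = 0.5.
Left endpoints: -1, -0.5, 0.
f(-1) = -1, f(-0.5) = 1.5, f(0) = 4.
Sum = Δx · [f(-1) + f(-0.5) + f(0)].
Sum = 2.25.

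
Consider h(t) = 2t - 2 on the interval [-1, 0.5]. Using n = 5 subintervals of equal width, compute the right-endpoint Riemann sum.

-3.3

Δt = (0.5 − (-1))/5 = 0.3.
Right endpoints: -0.7, -0.4, -0.1, 0.2, 0.5.
h(-0.7) = -3.4, h(-0.4) = -2.8, h(-0.1) = -2.2, h(0.2) = -1.6, h(0.5) = -1.
Sum = Δt · [h(-0.7) + h(-0.4) + h(-0.1) + h(0.2) + h(0.5)].
Sum = -3.3.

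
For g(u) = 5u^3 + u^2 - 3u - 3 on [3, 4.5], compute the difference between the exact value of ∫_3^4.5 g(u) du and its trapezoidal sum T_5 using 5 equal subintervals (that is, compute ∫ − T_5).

-1.288125

Exact integral: ∫_3^4.5 g(u) du = 411.328125.
T_5 = 412.61625.
Error = 411.328125 − 412.61625 = -1.288125.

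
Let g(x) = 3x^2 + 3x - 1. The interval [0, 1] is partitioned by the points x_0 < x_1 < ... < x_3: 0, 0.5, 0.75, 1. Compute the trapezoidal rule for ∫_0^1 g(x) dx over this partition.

1.578125

Subinterval widths: 0.5, 0.25, 0.25.
g(0) = -1, g(0.5) = 1.25, g(0.75) = 2.9375, g(1) = 5.
On each subinterval the trapezoid contributes (Δx_i/2)·[g(x_{i-1}) + g(x_i)].
Sum = 1.578125.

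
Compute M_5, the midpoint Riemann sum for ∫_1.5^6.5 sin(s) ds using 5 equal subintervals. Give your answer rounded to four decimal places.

Δs = (6.5 − 1.5)/5 = 1.
Midpoints: 2, 3, 4, 5, 6.
f(2) ≈ 0.9093, f(3) ≈ 0.1411, f(4) ≈ -0.7568, f(5) ≈ -0.9589, f(6) ≈ -0.2794.
Sum = Δs · [f(2) + f(3) + f(4) + f(5) + f(6)].
Sum ≈ -0.9447.

-0.9447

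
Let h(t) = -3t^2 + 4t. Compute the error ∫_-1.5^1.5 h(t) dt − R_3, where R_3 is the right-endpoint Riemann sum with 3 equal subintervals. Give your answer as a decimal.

-4.5

Exact integral: ∫_-1.5^1.5 h(t) dt = -6.75.
R_3 = -2.25.
Error = -6.75 − (-2.25) = -4.5.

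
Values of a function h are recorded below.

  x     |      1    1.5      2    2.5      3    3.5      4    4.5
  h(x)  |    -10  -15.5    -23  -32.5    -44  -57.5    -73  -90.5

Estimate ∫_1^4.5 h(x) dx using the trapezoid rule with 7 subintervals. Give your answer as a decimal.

-147.875

Δx = 0.5.
T_7 = (0.5/2)·[(-10) + 2·(-15.5) + 2·(-23) + 2·(-32.5) + 2·(-44) + 2·(-57.5) + 2·(-73) + (-90.5)] = -147.875.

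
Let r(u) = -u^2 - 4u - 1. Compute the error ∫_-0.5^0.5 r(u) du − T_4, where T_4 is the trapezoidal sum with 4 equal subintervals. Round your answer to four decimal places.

0.0104

Exact integral: ∫_-0.5^0.5 r(u) du ≈ -1.083333.
T_4 = -1.09375.
Error ≈ -1.083333 − (-1.09375) ≈ 0.0104.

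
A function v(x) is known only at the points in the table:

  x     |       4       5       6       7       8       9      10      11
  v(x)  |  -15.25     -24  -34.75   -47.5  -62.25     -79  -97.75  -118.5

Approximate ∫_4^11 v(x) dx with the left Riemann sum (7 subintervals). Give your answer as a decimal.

-360.5

Δx = 1.
Sum = 1·[(-15.25) + (-24) + (-34.75) + (-47.5) + (-62.25) + (-79) + (-97.75)] = -360.5.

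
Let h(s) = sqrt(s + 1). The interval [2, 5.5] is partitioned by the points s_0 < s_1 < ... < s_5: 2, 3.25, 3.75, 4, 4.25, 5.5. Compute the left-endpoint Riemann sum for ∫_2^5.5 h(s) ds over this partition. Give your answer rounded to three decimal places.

Subinterval widths: 1.25, 0.5, 0.25, 0.25, 1.25.
Left endpoints: 2, 3.25, 3.75, 4, 4.25.
h(2) ≈ 1.732, h(3.25) ≈ 2.062, h(3.75) ≈ 2.179, h(4) ≈ 2.236, h(4.25) ≈ 2.291.
Sum = Σ Δs_i · h(s_i).
Sum ≈ 7.164.

7.164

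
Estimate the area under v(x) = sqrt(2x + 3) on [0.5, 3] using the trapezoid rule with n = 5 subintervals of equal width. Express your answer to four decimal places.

Δx = (3 − 0.5)/5 = 0.5.
v(0.5) ≈ 2.0000, v(1) ≈ 2.2361, v(1.5) ≈ 2.4495, v(2) ≈ 2.6458, v(2.5) ≈ 2.8284, v(3) ≈ 3.0000.
T_5 = (Δx/2)·[v(x_0) + 2v(x_1) + ... + 2v(x_{4}) + v(x_5)].
Sum ≈ 6.3299.

6.3299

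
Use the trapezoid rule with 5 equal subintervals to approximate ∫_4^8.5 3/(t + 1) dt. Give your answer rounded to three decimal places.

Δt = (8.5 − 4)/5 = 0.9.
f(4) = 0.6, f(4.9) = 30/59, f(5.8) = 15/34, f(6.7) = 30/77, f(7.6) = 15/43, f(8.5) = 6/19.
T_5 = (Δt/2)·[f(t_0) + 2f(t_1) + ... + 2f(t_{4}) + f(t_5)].
Sum ≈ 1.931.

1.931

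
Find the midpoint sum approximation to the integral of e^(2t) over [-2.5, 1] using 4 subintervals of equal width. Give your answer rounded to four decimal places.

3.2591

Δt = (1 − (-2.5))/4 = 0.875.
Midpoints: -2.0625, -1.1875, -0.3125, 0.5625.
f(-2.0625) ≈ 0.0162, f(-1.1875) ≈ 0.0930, f(-0.3125) ≈ 0.5353, f(0.5625) ≈ 3.0802.
Sum = Δt · [f(-2.0625) + f(-1.1875) + f(-0.3125) + f(0.5625)].
Sum ≈ 3.2591.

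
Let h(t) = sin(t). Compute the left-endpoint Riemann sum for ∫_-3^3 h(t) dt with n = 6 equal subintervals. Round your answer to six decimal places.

-0.141120

Δt = (3 − (-3))/6 = 1.
Left endpoints: -3, -2, -1, 0, 1, 2.
h(-3) ≈ -0.141120, h(-2) ≈ -0.909297, h(-1) ≈ -0.841471, h(0) ≈ 0.000000, h(1) ≈ 0.841471, h(2) ≈ 0.909297.
Sum = Δt · [h(-3) + h(-2) + h(-1) + ...].
Sum ≈ -0.141120.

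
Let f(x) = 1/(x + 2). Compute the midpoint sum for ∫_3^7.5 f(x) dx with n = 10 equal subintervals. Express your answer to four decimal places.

0.6416

Δx = (7.5 − 3)/10 = 0.45.
Midpoints: 3.225, 3.675, 4.125, 4.575, 5.025, 5.475, 5.925, 6.375, 6.825, 7.275.
f(3.225) = 40/209, f(3.675) = 40/227, f(4.125) = 8/49, f(4.575) = 40/263, f(5.025) = 40/281, f(5.475) = 40/299, f(5.925) = 40/317, f(6.375) = 8/67, f(6.825) = 40/353, f(7.275) = 40/371.
Sum = Δx · [f(3.225) + f(3.675) + f(4.125) + ...].
Sum ≈ 0.6416.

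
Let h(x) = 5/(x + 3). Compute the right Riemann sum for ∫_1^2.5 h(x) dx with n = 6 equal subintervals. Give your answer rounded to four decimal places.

Δx = (2.5 − 1)/6 = 0.25.
Right endpoints: 1.25, 1.5, 1.75, 2, 2.25, 2.5.
h(1.25) = 20/17, h(1.5) = 10/9, h(1.75) = 20/19, h(2) = 1, h(2.25) = 20/21, h(2.5) = 10/11.
Sum = Δx · [h(1.25) + h(1.5) + h(1.75) + ...].
Sum ≈ 1.5504.

1.5504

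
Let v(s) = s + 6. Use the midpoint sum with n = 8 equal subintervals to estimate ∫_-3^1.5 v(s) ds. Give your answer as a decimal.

23.625

Δs = (1.5 − (-3))/8 = 0.5625.
Midpoints: -2.71875, -2.15625, -1.59375, -1.03125, -0.46875, 0.09375, 0.65625, 1.21875.
v(-2.71875) = 3.28125, v(-2.15625) = 3.84375, v(-1.59375) = 4.40625, v(-1.03125) = 4.96875, v(-0.46875) = 5.53125, v(0.09375) = 6.09375, v(0.65625) = 6.65625, v(1.21875) = 7.21875.
Sum = Δs · [v(-2.71875) + v(-2.15625) + v(-1.59375) + ...].
Sum = 23.625.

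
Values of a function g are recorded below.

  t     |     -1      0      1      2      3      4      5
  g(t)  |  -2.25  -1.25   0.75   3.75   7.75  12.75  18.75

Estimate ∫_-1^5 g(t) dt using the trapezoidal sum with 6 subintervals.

32

Δt = 1.
T_6 = (1/2)·[(-2.25) + 2·(-1.25) + 2·0.75 + 2·3.75 + 2·7.75 + 2·12.75 + 18.75] = 32.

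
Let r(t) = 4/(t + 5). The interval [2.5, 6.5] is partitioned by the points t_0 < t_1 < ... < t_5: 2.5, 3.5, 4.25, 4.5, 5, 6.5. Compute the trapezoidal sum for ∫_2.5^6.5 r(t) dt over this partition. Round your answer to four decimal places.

Subinterval widths: 1, 0.75, 0.25, 0.5, 1.5.
r(2.5) = 8/15, r(3.5) = 8/17, r(4.25) = 16/37, r(4.5) = 8/19, r(5) = 0.4, r(6.5) = 8/23.
On each subinterval the trapezoid contributes (Δt_i/2)·[r(t_{i-1}) + r(t_i)].
Sum ≈ 1.7134.

1.7134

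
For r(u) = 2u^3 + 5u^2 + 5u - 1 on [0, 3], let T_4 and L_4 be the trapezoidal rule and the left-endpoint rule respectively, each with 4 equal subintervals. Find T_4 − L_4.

T_4 = 108.9375.
L_4 = 66.1875.
T_4 − L_4 = 42.75.

42.75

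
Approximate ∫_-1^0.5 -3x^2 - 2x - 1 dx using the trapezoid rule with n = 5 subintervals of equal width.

-1.9425

Δx = (0.5 − (-1))/5 = 0.3.
f(-1) = -2, f(-0.7) = -1.07, f(-0.4) = -0.68, f(-0.1) = -0.83, f(0.2) = -1.52, f(0.5) = -2.75.
T_5 = (Δx/2)·[f(x_0) + 2f(x_1) + ... + 2f(x_{4}) + f(x_5)].
Sum = -1.9425.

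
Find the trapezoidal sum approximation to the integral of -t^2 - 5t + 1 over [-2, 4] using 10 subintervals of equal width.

Δt = (4 − (-2))/10 = 0.6.
f(-2) = 7, f(-1.4) = 6.04, f(-0.8) = 4.36, f(-0.2) = 1.96, f(0.4) = -1.16, f(1) = -5, f(1.6) = -9.56, f(2.2) = -14.84, f(2.8) = -20.84, f(3.4) = -27.56, f(4) = -35.
T_10 = (Δt/2)·[f(t_0) + 2f(t_1) + ... + 2f(t_{9}) + f(t_10)].
Sum = -48.36.

-48.36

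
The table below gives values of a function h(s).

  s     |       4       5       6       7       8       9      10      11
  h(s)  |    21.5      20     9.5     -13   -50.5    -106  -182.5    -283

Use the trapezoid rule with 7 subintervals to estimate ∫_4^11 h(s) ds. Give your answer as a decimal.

-453.25

Δs = 1.
T_7 = (1/2)·[21.5 + 2·20 + 2·9.5 + 2·(-13) + 2·(-50.5) + 2·(-106) + 2·(-182.5) + (-283)] = -453.25.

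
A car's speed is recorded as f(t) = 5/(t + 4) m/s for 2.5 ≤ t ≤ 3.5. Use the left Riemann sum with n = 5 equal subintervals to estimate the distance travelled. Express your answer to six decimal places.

Δt = (3.5 − 2.5)/5 = 0.2.
Left endpoints: 2.5, 2.7, 2.9, 3.1, 3.3.
f(2.5) = 10/13, f(2.7) = 50/67, f(2.9) = 50/69, f(3.1) = 50/71, f(3.3) = 50/73.
Sum = Δt · [f(2.5) + f(2.7) + f(2.9) + f(3.1) + f(3.3)].
Sum ≈ 0.725859.

0.725859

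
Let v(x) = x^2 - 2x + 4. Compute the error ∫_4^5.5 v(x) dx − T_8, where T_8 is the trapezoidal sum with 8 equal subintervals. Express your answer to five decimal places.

Exact integral: ∫_4^5.5 v(x) dx = 25.875.
T_8 ≈ 25.8837891.
Error ≈ 25.875 − 25.8837891 ≈ -0.00879.

-0.00879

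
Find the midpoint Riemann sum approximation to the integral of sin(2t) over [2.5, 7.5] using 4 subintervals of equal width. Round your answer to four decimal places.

Δt = (7.5 − 2.5)/4 = 1.25.
Midpoints: 3.125, 4.375, 5.625, 6.875.
f(3.125) ≈ -0.0332, f(4.375) ≈ 0.6247, f(5.625) ≈ -0.9678, f(6.875) ≈ 0.9260.
Sum = Δt · [f(3.125) + f(4.375) + f(5.625) + f(6.875)].
Sum ≈ 0.6871.

0.6871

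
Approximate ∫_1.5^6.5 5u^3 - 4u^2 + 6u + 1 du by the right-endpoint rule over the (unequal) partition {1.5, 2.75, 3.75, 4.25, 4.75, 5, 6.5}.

2756.74609375

Subinterval widths: 1.25, 1, 0.5, 0.5, 0.25, 1.5.
Right endpoints: 2.75, 3.75, 4.25, 4.75, 5, 6.5.
f(2.75) = 91.234375, f(3.75) = 230.921875, f(4.25) = 338.078125, f(4.75) = 475.109375, f(5) = 556, f(6.5) = 1244.125.
Sum = Σ Δu_i · f(u_i).
Sum = 2756.74609375.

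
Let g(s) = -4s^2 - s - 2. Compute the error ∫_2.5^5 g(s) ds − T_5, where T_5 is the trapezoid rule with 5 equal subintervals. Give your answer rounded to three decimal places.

0.417

Exact integral: ∫_2.5^5 g(s) ds ≈ -160.20833.
T_5 = -160.625.
Error ≈ -160.20833 − (-160.625) ≈ 0.417.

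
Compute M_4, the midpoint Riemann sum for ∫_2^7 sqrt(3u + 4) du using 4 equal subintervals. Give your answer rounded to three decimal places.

20.762

Δu = (7 − 2)/4 = 1.25.
Midpoints: 2.625, 3.875, 5.125, 6.375.
f(2.625) ≈ 3.446, f(3.875) ≈ 3.953, f(5.125) ≈ 4.402, f(6.375) ≈ 4.809.
Sum = Δu · [f(2.625) + f(3.875) + f(5.125) + f(6.375)].
Sum ≈ 20.762.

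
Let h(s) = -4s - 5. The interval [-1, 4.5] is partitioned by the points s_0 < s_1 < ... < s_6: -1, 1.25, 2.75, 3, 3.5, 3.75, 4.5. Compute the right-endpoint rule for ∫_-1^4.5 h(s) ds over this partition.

-82.5

Subinterval widths: 2.25, 1.5, 0.25, 0.5, 0.25, 0.75.
Right endpoints: 1.25, 2.75, 3, 3.5, 3.75, 4.5.
h(1.25) = -10, h(2.75) = -16, h(3) = -17, h(3.5) = -19, h(3.75) = -20, h(4.5) = -23.
Sum = Σ Δs_i · h(s_i).
Sum = -82.5.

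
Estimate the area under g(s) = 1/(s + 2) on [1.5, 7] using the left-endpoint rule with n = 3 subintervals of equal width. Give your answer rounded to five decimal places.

Δs = (7 − 1.5)/3 = 11/6.
Left endpoints: 1.5, 10/3, 31/6.
g(1.5) = 2/7, g(10/3) = 0.1875, g(31/6) = 6/43.
Sum = Δs · [g(1.5) + g(10/3) + g(31/6)].
Sum ≈ 1.12337.

1.12337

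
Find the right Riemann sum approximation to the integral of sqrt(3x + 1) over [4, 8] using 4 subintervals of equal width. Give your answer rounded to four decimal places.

18.0493

Δx = (8 − 4)/4 = 1.
Right endpoints: 5, 6, 7, 8.
f(5) ≈ 4.0000, f(6) ≈ 4.3589, f(7) ≈ 4.6904, f(8) ≈ 5.0000.
Sum = Δx · [f(5) + f(6) + f(7) + f(8)].
Sum ≈ 18.0493.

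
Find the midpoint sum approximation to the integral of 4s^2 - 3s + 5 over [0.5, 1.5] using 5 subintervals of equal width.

6.32

Δs = (1.5 − 0.5)/5 = 0.2.
Midpoints: 0.6, 0.8, 1, 1.2, 1.4.
f(0.6) = 4.64, f(0.8) = 5.16, f(1) = 6, f(1.2) = 7.16, f(1.4) = 8.64.
Sum = Δs · [f(0.6) + f(0.8) + f(1) + f(1.2) + f(1.4)].
Sum = 6.32.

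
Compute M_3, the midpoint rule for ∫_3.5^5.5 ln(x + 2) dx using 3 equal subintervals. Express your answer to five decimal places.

3.73655

Δx = (5.5 − 3.5)/3 = 2/3.
Midpoints: 23/6, 4.5, 31/6.
f(23/6) ≈ 1.76359, f(4.5) ≈ 1.87180, f(31/6) ≈ 1.96944.
Sum = Δx · [f(23/6) + f(4.5) + f(31/6)].
Sum ≈ 3.73655.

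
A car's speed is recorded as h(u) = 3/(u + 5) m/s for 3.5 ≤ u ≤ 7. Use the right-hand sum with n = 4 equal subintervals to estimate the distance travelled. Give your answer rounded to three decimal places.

0.991

Δu = (7 − 3.5)/4 = 0.875.
Right endpoints: 4.375, 5.25, 6.125, 7.
h(4.375) = 0.32, h(5.25) = 12/41, h(6.125) = 24/89, h(7) = 0.25.
Sum = Δu · [h(4.375) + h(5.25) + h(6.125) + h(7)].
Sum ≈ 0.991.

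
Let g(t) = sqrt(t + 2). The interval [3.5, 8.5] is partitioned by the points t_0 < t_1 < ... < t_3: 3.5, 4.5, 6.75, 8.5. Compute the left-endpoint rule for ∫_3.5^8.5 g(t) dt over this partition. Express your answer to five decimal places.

Subinterval widths: 1, 2.25, 1.75.
Left endpoints: 3.5, 4.5, 6.75.
g(3.5) ≈ 2.34521, g(4.5) ≈ 2.54951, g(6.75) ≈ 2.95804.
Sum = Σ Δt_i · g(t_i).
Sum ≈ 13.25817.

13.25817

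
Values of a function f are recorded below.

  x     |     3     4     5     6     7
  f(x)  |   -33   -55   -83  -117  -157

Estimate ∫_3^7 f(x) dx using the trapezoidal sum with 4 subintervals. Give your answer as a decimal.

-350

Δx = 1.
T_4 = (1/2)·[(-33) + 2·(-55) + 2·(-83) + 2·(-117) + (-157)] = -350.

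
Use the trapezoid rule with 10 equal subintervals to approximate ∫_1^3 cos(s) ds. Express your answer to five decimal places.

Δs = (3 − 1)/10 = 0.2.
f(1) ≈ 0.54030, f(1.2) ≈ 0.36236, f(1.4) ≈ 0.16997, f(1.6) ≈ -0.02920, f(1.8) ≈ -0.22720, f(2) ≈ -0.41615, f(2.2) ≈ -0.58850, f(2.4) ≈ -0.73739, f(2.6) ≈ -0.85689, f(2.8) ≈ -0.94222, f(3) ≈ -0.98999.
T_10 = (Δs/2)·[f(s_0) + 2f(s_1) + ... + 2f(s_{9}) + f(s_10)].
Sum ≈ -0.69801.

-0.69801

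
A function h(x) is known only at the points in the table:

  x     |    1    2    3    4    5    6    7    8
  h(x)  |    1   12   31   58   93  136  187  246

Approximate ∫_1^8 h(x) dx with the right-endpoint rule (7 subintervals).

Δx = 1.
Sum = 1·[12 + 31 + 58 + 93 + 136 + 187 + 246] = 763.

763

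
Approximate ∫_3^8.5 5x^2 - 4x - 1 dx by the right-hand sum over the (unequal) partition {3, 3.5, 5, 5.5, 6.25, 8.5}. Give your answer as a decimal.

1104.296875

Subinterval widths: 0.5, 1.5, 0.5, 0.75, 2.25.
Right endpoints: 3.5, 5, 5.5, 6.25, 8.5.
f(3.5) = 46.25, f(5) = 104, f(5.5) = 128.25, f(6.25) = 169.3125, f(8.5) = 326.25.
Sum = Σ Δx_i · f(x_i).
Sum = 1104.296875.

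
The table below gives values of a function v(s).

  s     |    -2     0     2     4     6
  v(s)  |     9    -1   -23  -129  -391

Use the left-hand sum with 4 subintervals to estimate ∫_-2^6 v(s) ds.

Δs = 2.
Sum = 2·[9 + (-1) + (-23) + (-129)] = -288.

-288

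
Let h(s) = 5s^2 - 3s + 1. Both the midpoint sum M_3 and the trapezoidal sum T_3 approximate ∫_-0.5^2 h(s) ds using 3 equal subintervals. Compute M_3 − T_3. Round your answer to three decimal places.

M_3 ≈ 9.69329.
T_3 ≈ 11.86343.
M_3 − T_3 ≈ -2.170.

-2.170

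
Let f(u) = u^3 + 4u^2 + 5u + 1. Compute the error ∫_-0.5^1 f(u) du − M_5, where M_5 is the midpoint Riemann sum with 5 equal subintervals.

Exact integral: ∫_-0.5^1 f(u) du = 5.109375.
M_5 = 5.0559375.
Error = 5.109375 − 5.0559375 = 0.0534375.

0.0534375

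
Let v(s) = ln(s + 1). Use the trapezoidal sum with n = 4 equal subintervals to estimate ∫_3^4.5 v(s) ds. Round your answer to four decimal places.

2.3301

Δs = (4.5 − 3)/4 = 0.375.
v(3) ≈ 1.3863, v(3.375) ≈ 1.4759, v(3.75) ≈ 1.5581, v(4.125) ≈ 1.6341, v(4.5) ≈ 1.7047.
T_4 = (Δs/2)·[v(s_0) + 2v(s_1) + 2v(s_2) + 2v(s_3) + v(s_4)].
Sum ≈ 2.3301.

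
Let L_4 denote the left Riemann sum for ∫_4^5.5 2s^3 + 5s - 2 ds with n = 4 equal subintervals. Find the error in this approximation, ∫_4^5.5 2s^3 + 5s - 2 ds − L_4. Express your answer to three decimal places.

Exact integral: ∫_4^5.5 f(s) ds = 362.15625.
L_4 ≈ 323.36133.
Error ≈ 362.15625 − 323.36133 ≈ 38.795.

38.795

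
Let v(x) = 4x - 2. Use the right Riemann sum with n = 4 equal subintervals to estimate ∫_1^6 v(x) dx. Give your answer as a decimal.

Δx = (6 − 1)/4 = 1.25.
Right endpoints: 2.25, 3.5, 4.75, 6.
v(2.25) = 7, v(3.5) = 12, v(4.75) = 17, v(6) = 22.
Sum = Δx · [v(2.25) + v(3.5) + v(4.75) + v(6)].
Sum = 72.5.

72.5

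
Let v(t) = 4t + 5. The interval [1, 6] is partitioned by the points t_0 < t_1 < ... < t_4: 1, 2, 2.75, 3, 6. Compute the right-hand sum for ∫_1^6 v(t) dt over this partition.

Subinterval widths: 1, 0.75, 0.25, 3.
Right endpoints: 2, 2.75, 3, 6.
v(2) = 13, v(2.75) = 16, v(3) = 17, v(6) = 29.
Sum = Σ Δt_i · v(t_i).
Sum = 116.25.

116.25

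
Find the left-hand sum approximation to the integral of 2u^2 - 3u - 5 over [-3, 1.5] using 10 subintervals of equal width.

Δu = (1.5 − (-3))/10 = 0.45.
Left endpoints: -3, -2.55, -2.1, -1.65, -1.2, -0.75, -0.3, 0.15, 0.6, 1.05.
f(-3) = 22, f(-2.55) = 15.655, f(-2.1) = 10.12, f(-1.65) = 5.395, f(-1.2) = 1.48, f(-0.75) = -1.625, f(-0.3) = -3.92, f(0.15) = -5.405, f(0.6) = -6.08, f(1.05) = -5.945.
Sum = Δu · [f(-3) + f(-2.55) + f(-2.1) + ...].
Sum = 14.25375.

14.25375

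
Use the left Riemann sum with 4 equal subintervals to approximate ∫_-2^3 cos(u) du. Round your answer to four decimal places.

Δu = (3 − (-2))/4 = 1.25.
Left endpoints: -2, -0.75, 0.5, 1.75.
f(-2) ≈ -0.4161, f(-0.75) ≈ 0.7317, f(0.5) ≈ 0.8776, f(1.75) ≈ -0.1782.
Sum = Δu · [f(-2) + f(-0.75) + f(0.5) + f(1.75)].
Sum ≈ 1.2686.

1.2686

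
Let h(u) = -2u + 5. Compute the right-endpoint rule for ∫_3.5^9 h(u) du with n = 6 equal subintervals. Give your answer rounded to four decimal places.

-46.2917

Δu = (9 − 3.5)/6 = 11/12.
Right endpoints: 53/12, 16/3, 6.25, 43/6, 97/12, 9.
h(53/12) = -23/6, h(16/3) = -17/3, h(6.25) = -7.5, h(43/6) = -28/3, h(97/12) = -67/6, h(9) = -13.
Sum = Δu · [h(53/12) + h(16/3) + h(6.25) + ...].
Sum ≈ -46.2917.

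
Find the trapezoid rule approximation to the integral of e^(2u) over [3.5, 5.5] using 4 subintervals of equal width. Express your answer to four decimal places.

31797.9476

Δu = (5.5 − 3.5)/4 = 0.5.
f(3.5) ≈ 1096.6332, f(4) ≈ 2980.9580, f(4.5) ≈ 8103.0839, f(5) ≈ 22026.4658, f(5.5) ≈ 59874.1417.
T_4 = (Δu/2)·[f(u_0) + 2f(u_1) + 2f(u_2) + 2f(u_3) + f(u_4)].
Sum ≈ 31797.9476.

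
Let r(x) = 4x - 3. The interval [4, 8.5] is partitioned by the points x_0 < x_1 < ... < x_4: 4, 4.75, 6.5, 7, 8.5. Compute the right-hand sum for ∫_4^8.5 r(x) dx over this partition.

111.25

Subinterval widths: 0.75, 1.75, 0.5, 1.5.
Right endpoints: 4.75, 6.5, 7, 8.5.
r(4.75) = 16, r(6.5) = 23, r(7) = 25, r(8.5) = 31.
Sum = Σ Δx_i · r(x_i).
Sum = 111.25.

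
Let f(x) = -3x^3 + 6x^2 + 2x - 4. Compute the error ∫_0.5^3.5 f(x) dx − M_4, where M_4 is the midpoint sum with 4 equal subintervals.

-1.6875

Exact integral: ∫_0.5^3.5 f(x) dx = -27.
M_4 = -25.3125.
Error = -27 − (-25.3125) = -1.6875.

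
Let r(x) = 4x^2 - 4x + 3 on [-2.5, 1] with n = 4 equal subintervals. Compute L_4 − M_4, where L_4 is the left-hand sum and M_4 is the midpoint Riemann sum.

17.9921875

L_4 = 60.265625.
M_4 = 42.2734375.
L_4 − M_4 = 17.9921875.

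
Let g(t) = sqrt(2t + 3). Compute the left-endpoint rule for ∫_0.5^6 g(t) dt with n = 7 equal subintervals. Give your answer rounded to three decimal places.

Δt = (6 − 0.5)/7 = 11/14.
Left endpoints: 0.5, 9/7, 29/14, 20/7, 51/14, 31/7, 73/14.
g(0.5) ≈ 2.000, g(9/7) ≈ 2.360, g(29/14) ≈ 2.673, g(20/7) ≈ 2.952, g(51/14) ≈ 3.207, g(31/7) ≈ 3.443, g(73/14) ≈ 3.665.
Sum = Δt · [g(0.5) + g(9/7) + g(29/14) + ...].
Sum ≈ 15.950.

15.950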